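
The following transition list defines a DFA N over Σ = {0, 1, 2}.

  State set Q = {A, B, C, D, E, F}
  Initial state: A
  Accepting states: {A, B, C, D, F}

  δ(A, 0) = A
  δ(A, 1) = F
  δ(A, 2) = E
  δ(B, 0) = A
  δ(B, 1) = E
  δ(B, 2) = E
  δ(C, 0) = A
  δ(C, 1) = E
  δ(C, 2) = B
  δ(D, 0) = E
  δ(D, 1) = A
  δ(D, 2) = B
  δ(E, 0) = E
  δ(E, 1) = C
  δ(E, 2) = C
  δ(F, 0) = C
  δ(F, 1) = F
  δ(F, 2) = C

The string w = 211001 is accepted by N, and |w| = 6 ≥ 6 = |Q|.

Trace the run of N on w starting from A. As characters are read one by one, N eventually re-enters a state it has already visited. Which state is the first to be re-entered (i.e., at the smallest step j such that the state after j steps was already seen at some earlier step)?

State sequence: A -2-> E -1-> C -1-> E -0-> E -0-> E -1-> C
First repeat at step 3: E was already visited.

The earliest repeat is at step j = 3: N is in E, which it already visited at step i = 1.
Since N has 6 states, any run of length ≥ 6 visits 6+1 states, so by pigeonhole some state repeats within the first 6 steps — that repeat gives the pumpable loop.

E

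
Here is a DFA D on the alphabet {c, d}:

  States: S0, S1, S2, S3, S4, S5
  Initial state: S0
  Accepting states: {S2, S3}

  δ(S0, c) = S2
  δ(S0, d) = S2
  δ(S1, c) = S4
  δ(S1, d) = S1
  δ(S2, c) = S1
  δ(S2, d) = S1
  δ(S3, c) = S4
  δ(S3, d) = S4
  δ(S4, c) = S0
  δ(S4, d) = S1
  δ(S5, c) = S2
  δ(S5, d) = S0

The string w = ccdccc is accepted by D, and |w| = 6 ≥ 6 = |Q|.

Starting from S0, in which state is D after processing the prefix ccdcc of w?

S0

Run of D on the first 5 characters of w = c c d c c:
  step 0: S0  (start)
  step 1: S2  (read c: S0→S2)
  step 2: S1  (read c: S2→S1)
  step 3: S1  (read d: S1→S1)
  step 4: S4  (read c: S1→S4)
  step 5: S0  (read c: S4→S0)

After reading 5 characters, D is in state S0.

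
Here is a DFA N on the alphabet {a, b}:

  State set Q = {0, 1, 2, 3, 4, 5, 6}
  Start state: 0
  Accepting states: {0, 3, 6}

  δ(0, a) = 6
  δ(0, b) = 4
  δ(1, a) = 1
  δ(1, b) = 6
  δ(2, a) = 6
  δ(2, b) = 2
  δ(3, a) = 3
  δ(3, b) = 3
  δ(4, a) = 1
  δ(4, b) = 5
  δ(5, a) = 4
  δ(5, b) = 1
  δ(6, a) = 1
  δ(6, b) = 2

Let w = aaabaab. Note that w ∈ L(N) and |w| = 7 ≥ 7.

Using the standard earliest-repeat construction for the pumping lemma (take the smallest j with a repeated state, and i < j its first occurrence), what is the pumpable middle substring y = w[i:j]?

State sequence: 0 -a-> 6 -a-> 1 -a-> 1 -b-> 6 -a-> 1 -a-> 1 -b-> 6
First repeat at step 3: 1 was already visited.

So i = 2, j = 3, giving x = w[0:2] = aa, y = w[2:3] = a, z = w[3:7] = baab.
Check: |xy| = 3 ≤ 7 and |y| = 1 ≥ 1. Reading y takes N from 1 back to 1, so every xyⁱz is accepted.

a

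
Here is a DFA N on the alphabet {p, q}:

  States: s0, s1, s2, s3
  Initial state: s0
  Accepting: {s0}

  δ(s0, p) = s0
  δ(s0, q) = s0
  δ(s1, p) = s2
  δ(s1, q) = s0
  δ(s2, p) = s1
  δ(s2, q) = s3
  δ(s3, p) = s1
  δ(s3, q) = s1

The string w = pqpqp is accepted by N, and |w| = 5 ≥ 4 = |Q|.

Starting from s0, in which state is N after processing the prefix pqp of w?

s0

Run of N on the first 3 characters of w = p q p:
  step 0: s0  (start)
  step 1: s0  (read p: s0→s0)
  step 2: s0  (read q: s0→s0)
  step 3: s0  (read p: s0→s0)

After reading 3 characters, N is in state s0.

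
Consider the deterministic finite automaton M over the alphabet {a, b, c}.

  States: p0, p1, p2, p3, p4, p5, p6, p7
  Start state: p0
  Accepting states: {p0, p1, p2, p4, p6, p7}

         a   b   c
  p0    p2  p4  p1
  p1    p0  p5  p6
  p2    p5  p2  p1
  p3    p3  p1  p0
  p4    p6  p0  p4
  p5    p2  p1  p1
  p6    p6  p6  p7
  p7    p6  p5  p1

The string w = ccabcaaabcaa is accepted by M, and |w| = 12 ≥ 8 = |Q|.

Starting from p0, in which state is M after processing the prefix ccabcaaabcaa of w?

p6

State sequence: p0 -c-> p1 -c-> p6 -a-> p6 -b-> p6 -c-> p7 -a-> p6 -a-> p6 -a-> p6 -b-> p6 -c-> p7 -a-> p6 -a-> p6

After reading 12 characters, M is in state p6.
(This kind of state-tracing is the core of the pumping-lemma construction: with 8 states, pigeonhole forces a repeat within the first 8 steps.)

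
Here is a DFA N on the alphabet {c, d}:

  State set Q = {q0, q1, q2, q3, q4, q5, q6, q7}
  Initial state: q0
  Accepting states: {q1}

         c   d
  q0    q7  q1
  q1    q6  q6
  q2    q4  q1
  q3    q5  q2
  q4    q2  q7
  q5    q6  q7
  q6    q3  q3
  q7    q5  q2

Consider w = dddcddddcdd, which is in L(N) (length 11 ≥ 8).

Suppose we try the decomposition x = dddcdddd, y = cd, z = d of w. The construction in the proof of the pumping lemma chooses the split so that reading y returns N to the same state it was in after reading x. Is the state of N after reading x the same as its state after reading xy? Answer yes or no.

no

Run of N on the first 10 characters of w = d d d c d d d d c d:
  step 0: q0  (start)
  step 1: q1  (read d: q0→q1)
  step 2: q6  (read d: q1→q6)
  step 3: q3  (read d: q6→q3)
  step 4: q5  (read c: q3→q5)
  step 5: q7  (read d: q5→q7)
  step 6: q2  (read d: q7→q2)
  step 7: q1  (read d: q2→q1)
  step 8: q6  (read d: q1→q6)
  step 9: q3  (read c: q6→q3)
  step 10: q2  (read d: q3→q2)

After x (step 8): q6. After xy (step 10): q2.
They differ (q6 ≠ q2), so y is not a cycle from the state after x; this split is not the one the pumping-lemma construction produces, and pumping y need not keep the string in L(N).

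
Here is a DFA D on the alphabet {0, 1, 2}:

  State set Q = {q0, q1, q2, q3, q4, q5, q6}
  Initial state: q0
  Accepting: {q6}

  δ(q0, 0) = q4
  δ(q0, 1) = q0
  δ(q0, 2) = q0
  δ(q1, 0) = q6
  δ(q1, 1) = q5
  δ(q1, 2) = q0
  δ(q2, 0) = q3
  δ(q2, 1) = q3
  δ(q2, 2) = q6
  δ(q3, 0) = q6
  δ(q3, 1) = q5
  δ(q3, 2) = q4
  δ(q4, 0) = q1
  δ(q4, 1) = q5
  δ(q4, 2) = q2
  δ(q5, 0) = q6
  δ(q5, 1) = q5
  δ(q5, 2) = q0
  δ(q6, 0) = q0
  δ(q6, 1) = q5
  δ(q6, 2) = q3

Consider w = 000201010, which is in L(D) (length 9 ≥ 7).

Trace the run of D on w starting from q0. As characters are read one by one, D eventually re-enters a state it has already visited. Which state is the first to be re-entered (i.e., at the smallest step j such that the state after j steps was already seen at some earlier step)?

q6

Run of D on w = 0 0 0 2 0 1 0 1 0:
  step 0: q0  (start)
  step 1: q4  (read 0: q0→q4)
  step 2: q1  (read 0: q4→q1)
  step 3: q6  (read 0: q1→q6)
  step 4: q3  (read 2: q6→q3)
  step 5: q6  (read 0: q3→q6)   ← first repeat (q6 seen earlier)
  step 6: q5  (read 1: q6→q5)
  step 7: q6  (read 0: q5→q6)
  step 8: q5  (read 1: q6→q5)
  step 9: q6  (read 0: q5→q6)

The earliest repeat is at step j = 5: D is in q6, which it already visited at step i = 3.
Pumping length from the standard proof: p = 7 (the number of states). The repeated state found above gives |xy| = j ≤ 7 and |y| = j − i ≥ 1.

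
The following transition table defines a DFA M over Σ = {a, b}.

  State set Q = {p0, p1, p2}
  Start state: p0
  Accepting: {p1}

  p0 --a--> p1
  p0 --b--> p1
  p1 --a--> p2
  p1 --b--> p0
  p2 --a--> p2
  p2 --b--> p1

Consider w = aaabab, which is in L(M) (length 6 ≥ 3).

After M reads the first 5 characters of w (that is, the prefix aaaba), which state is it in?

Run of M on the first 5 characters of w = a a a b a:
  step 0: p0  (start)
  step 1: p1  (read a: p0→p1)
  step 2: p2  (read a: p1→p2)
  step 3: p2  (read a: p2→p2)
  step 4: p1  (read b: p2→p1)
  step 5: p2  (read a: p1→p2)

After reading 5 characters, M is in state p2.

p2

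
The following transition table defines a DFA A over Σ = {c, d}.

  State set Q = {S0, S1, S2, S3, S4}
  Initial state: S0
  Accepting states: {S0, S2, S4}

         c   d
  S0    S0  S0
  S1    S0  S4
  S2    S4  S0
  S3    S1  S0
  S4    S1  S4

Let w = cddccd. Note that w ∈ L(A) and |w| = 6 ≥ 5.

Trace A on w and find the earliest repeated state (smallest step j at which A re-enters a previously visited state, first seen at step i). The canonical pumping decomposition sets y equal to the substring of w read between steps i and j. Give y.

c

Run of A on w = c d d c c d:
  step 0: S0  (start)
  step 1: S0  (read c: S0→S0)   ← first repeat (S0 seen earlier)
  step 2: S0  (read d: S0→S0)
  step 3: S0  (read d: S0→S0)
  step 4: S0  (read c: S0→S0)
  step 5: S0  (read c: S0→S0)
  step 6: S0  (read d: S0→S0)

So i = 0, j = 1, giving x = w[0:0] = ε, y = w[0:1] = c, z = w[1:6] = ddccd.
Check: |xy| = 1 ≤ 5 and |y| = 1 ≥ 1. Reading y takes A from S0 back to S0, so every xyⁱz is accepted.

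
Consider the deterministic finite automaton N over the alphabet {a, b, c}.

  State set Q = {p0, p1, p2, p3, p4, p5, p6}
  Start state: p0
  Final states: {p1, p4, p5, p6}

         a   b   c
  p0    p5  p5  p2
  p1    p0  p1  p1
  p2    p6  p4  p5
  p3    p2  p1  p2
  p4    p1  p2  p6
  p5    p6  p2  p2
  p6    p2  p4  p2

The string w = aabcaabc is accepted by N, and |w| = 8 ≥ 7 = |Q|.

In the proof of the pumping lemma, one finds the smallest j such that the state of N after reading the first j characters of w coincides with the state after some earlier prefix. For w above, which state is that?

Run of N on w = a a b c a a b c:
  step 0: p0  (start)
  step 1: p5  (read a: p0→p5)
  step 2: p6  (read a: p5→p6)
  step 3: p4  (read b: p6→p4)
  step 4: p6  (read c: p4→p6)   ← first repeat (p6 seen earlier)
  step 5: p2  (read a: p6→p2)
  step 6: p6  (read a: p2→p6)
  step 7: p4  (read b: p6→p4)
  step 8: p6  (read c: p4→p6)

The earliest repeat is at step j = 4: N is in p6, which it already visited at step i = 2.

p6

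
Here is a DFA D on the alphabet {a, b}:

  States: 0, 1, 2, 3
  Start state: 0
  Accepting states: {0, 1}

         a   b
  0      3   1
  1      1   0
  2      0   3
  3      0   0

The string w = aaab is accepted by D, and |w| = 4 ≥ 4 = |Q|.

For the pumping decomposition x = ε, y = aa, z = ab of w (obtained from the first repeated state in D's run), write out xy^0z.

ab

xy⁰z = xz = ε·ab = ab.
Reading y = aa takes D from 0 back to 0, so after x the machine is still in 0, and z then leads to the accepting state 0. Hence ab ∈ L(D).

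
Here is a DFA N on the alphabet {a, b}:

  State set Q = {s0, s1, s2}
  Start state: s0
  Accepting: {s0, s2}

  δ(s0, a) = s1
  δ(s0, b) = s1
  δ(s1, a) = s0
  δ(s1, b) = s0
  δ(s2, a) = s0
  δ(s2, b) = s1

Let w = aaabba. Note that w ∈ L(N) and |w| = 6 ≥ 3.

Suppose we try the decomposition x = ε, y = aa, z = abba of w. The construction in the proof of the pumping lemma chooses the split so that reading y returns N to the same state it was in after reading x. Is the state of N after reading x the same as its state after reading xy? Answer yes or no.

yes

Run of N on the first 2 characters of w = a a:
  step 0: s0  (start)
  step 1: s1  (read a: s0→s1)
  step 2: s0  (read a: s1→s0)

After x (step 0): s0. After xy (step 2): s0.
They match, so y = aa drives N around a cycle from s0 back to itself; pumping y any number of times keeps N in s0 before reading z, and xyⁱz ∈ L(N) for every i ≥ 0.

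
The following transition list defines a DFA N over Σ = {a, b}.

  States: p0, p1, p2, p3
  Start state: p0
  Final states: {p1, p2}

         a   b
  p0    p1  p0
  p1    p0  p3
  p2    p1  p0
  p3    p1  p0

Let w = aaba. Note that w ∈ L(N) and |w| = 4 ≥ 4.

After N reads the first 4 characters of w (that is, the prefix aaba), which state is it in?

p1

Run of N on the first 4 characters of w = a a b a:
  step 0: p0  (start)
  step 1: p1  (read a: p0→p1)
  step 2: p0  (read a: p1→p0)
  step 3: p0  (read b: p0→p0)
  step 4: p1  (read a: p0→p1)

After reading 4 characters, N is in state p1.
(This kind of state-tracing is the core of the pumping-lemma construction: with 4 states, pigeonhole forces a repeat within the first 4 steps.)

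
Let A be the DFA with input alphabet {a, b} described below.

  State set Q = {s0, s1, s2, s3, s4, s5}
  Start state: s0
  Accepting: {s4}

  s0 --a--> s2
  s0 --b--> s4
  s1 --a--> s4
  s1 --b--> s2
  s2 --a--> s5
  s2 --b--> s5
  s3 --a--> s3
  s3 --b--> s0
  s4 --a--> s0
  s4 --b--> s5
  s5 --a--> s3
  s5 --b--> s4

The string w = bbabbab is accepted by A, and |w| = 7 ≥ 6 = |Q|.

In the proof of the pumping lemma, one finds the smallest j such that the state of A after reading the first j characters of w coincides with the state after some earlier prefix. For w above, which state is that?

s0

State sequence: s0 -b-> s4 -b-> s5 -a-> s3 -b-> s0 -b-> s4 -a-> s0 -b-> s4
First repeat at step 4: s0 was already visited.

The earliest repeat is at step j = 4: A is in s0, which it already visited at step i = 0.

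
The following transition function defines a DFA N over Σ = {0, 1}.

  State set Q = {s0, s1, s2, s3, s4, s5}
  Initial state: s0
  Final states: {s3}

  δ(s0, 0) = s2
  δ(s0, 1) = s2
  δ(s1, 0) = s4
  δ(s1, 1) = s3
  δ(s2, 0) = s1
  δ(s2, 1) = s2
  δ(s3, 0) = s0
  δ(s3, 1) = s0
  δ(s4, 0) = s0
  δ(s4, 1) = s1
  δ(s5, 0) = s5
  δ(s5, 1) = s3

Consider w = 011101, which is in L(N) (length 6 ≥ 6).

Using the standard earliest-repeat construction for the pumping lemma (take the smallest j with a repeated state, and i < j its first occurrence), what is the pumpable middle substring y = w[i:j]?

1

Run of N on w = 0 1 1 1 0 1:
  step 0: s0  (start)
  step 1: s2  (read 0: s0→s2)
  step 2: s2  (read 1: s2→s2)   ← first repeat (s2 seen earlier)
  step 3: s2  (read 1: s2→s2)
  step 4: s2  (read 1: s2→s2)
  step 5: s1  (read 0: s2→s1)
  step 6: s3  (read 1: s1→s3)

So i = 1, j = 2, giving x = w[0:1] = 0, y = w[1:2] = 1, z = w[2:6] = 1101.
Check: |xy| = 2 ≤ 6 and |y| = 1 ≥ 1. Reading y takes N from s2 back to s2, so every xyⁱz is accepted.
With |Q| = 6, pigeonhole forces a state repeat no later than step 6; the substring read between the first and second visits to that state can be pumped.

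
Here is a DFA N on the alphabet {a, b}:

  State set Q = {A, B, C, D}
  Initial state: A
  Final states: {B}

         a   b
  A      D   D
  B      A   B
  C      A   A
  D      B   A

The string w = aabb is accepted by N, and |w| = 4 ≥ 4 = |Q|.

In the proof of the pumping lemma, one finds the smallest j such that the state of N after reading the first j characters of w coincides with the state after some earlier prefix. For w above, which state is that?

Run of N on w = a a b b:
  step 0: A  (start)
  step 1: D  (read a: A→D)
  step 2: B  (read a: D→B)
  step 3: B  (read b: B→B)   ← first repeat (B seen earlier)
  step 4: B  (read b: B→B)

The earliest repeat is at step j = 3: N is in B, which it already visited at step i = 2.
With |Q| = 4, pigeonhole forces a state repeat no later than step 4; the substring read between the first and second visits to that state can be pumped.

B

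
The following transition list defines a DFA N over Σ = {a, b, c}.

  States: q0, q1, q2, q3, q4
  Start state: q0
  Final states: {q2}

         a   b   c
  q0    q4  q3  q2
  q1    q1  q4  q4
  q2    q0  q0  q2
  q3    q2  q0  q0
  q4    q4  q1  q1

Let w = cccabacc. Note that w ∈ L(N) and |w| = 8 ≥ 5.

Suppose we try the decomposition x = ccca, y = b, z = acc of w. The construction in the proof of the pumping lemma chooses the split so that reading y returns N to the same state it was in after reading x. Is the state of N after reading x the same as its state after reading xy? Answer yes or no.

State sequence: q0 -c-> q2 -c-> q2 -c-> q2 -a-> q0 -b-> q3

After x (step 4): q0. After xy (step 5): q3.
They differ (q0 ≠ q3), so y is not a cycle from the state after x; this split is not the one the pumping-lemma construction produces, and pumping y need not keep the string in L(N).

no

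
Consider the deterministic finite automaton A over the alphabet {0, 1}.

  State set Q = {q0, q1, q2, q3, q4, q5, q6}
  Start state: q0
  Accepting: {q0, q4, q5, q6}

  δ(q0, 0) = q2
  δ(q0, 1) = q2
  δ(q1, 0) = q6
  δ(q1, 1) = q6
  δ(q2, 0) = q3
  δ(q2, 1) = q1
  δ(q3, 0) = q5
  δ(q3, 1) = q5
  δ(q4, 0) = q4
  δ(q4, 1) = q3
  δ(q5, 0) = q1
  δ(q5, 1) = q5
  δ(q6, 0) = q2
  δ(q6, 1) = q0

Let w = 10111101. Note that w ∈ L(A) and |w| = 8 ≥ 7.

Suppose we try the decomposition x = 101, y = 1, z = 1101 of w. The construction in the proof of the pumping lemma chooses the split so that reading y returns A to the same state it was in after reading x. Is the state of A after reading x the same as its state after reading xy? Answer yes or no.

Run of A on the first 4 characters of w = 1 0 1 1:
  step 0: q0  (start)
  step 1: q2  (read 1: q0→q2)
  step 2: q3  (read 0: q2→q3)
  step 3: q5  (read 1: q3→q5)
  step 4: q5  (read 1: q5→q5)

After x (step 3): q5. After xy (step 4): q5.
They match, so y = 1 drives A around a cycle from q5 back to itself; pumping y any number of times keeps A in q5 before reading z, and xyⁱz ∈ L(A) for every i ≥ 0.

yes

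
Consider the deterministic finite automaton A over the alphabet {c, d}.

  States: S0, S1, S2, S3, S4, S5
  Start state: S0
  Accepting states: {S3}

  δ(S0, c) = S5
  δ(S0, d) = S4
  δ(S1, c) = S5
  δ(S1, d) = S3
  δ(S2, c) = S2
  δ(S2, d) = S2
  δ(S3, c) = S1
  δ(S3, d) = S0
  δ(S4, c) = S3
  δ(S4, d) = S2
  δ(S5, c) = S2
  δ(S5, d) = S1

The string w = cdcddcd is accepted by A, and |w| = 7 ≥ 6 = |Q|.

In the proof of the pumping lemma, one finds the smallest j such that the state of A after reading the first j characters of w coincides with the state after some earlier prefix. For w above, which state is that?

S5

Run of A on w = c d c d d c d:
  step 0: S0  (start)
  step 1: S5  (read c: S0→S5)
  step 2: S1  (read d: S5→S1)
  step 3: S5  (read c: S1→S5)   ← first repeat (S5 seen earlier)
  step 4: S1  (read d: S5→S1)
  step 5: S3  (read d: S1→S3)
  step 6: S1  (read c: S3→S1)
  step 7: S3  (read d: S1→S3)

The earliest repeat is at step j = 3: A is in S5, which it already visited at step i = 1.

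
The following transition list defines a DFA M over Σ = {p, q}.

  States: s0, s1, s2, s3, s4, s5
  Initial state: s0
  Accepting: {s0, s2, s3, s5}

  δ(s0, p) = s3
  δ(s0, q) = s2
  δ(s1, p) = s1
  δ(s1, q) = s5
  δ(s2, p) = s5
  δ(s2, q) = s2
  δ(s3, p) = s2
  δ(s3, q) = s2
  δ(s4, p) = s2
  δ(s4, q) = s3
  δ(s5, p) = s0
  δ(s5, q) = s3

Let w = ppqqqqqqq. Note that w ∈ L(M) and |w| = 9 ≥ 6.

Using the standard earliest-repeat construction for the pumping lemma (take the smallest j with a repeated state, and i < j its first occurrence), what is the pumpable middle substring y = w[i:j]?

Run of M on w = p p q q q q q q q:
  step 0: s0  (start)
  step 1: s3  (read p: s0→s3)
  step 2: s2  (read p: s3→s2)
  step 3: s2  (read q: s2→s2)   ← first repeat (s2 seen earlier)
  step 4: s2  (read q: s2→s2)
  step 5: s2  (read q: s2→s2)
  step 6: s2  (read q: s2→s2)
  step 7: s2  (read q: s2→s2)
  step 8: s2  (read q: s2→s2)
  step 9: s2  (read q: s2→s2)

So i = 2, j = 3, giving x = w[0:2] = pp, y = w[2:3] = q, z = w[3:9] = qqqqqq.
Check: |xy| = 3 ≤ 6 and |y| = 1 ≥ 1. Reading y takes M from s2 back to s2, so every xyⁱz is accepted.

q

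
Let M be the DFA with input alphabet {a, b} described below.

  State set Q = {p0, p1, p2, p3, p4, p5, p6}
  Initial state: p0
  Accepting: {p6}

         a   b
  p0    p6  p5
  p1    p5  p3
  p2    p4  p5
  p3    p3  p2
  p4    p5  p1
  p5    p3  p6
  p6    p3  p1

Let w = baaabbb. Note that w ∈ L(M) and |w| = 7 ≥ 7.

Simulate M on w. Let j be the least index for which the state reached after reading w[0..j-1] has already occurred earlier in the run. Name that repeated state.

p3

State sequence: p0 -b-> p5 -a-> p3 -a-> p3 -a-> p3 -b-> p2 -b-> p5 -b-> p6
First repeat at step 3: p3 was already visited.

The earliest repeat is at step j = 3: M is in p3, which it already visited at step i = 2.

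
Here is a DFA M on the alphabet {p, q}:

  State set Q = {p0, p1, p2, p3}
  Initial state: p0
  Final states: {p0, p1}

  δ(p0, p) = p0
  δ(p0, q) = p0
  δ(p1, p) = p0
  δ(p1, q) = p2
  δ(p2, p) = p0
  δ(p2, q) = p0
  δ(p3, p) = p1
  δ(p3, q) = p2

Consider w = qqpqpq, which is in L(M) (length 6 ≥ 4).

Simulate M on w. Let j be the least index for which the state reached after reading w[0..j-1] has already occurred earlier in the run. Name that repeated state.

p0

State sequence: p0 -q-> p0 -q-> p0 -p-> p0 -q-> p0 -p-> p0 -q-> p0
First repeat at step 1: p0 was already visited.

The earliest repeat is at step j = 1: M is in p0, which it already visited at step i = 0.
Since M has 4 states, any run of length ≥ 4 visits 4+1 states, so by pigeonhole some state repeats within the first 4 steps — that repeat gives the pumpable loop.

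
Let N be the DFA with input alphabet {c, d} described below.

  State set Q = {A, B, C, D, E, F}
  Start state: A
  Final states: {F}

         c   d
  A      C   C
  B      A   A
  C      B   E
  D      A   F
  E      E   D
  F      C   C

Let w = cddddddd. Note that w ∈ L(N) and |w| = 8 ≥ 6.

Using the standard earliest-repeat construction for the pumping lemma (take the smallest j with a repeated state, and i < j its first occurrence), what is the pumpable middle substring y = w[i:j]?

Run of N on w = c d d d d d d d:
  step 0: A  (start)
  step 1: C  (read c: A→C)
  step 2: E  (read d: C→E)
  step 3: D  (read d: E→D)
  step 4: F  (read d: D→F)
  step 5: C  (read d: F→C)   ← first repeat (C seen earlier)
  step 6: E  (read d: C→E)
  step 7: D  (read d: E→D)
  step 8: F  (read d: D→F)

So i = 1, j = 5, giving x = w[0:1] = c, y = w[1:5] = dddd, z = w[5:8] = ddd.
Check: |xy| = 5 ≤ 6 and |y| = 4 ≥ 1. Reading y takes N from C back to C, so every xyⁱz is accepted.

dddd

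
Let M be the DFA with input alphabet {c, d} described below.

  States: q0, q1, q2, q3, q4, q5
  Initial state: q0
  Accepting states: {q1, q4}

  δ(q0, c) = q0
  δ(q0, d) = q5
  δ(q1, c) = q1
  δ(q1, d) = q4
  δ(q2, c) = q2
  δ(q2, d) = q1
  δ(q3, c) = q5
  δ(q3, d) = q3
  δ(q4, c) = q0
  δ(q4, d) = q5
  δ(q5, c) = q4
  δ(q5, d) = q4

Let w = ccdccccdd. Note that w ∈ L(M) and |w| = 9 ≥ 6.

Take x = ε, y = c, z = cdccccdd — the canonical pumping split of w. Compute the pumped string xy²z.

xy^2z = ε·c·c·cdccccdd = cccdccccdd.
Reading y = c takes M from q0 back to q0, so after x·y·y the machine is still in q0, and z then leads to the accepting state q4. Hence cccdccccdd ∈ L(M).

cccdccccdd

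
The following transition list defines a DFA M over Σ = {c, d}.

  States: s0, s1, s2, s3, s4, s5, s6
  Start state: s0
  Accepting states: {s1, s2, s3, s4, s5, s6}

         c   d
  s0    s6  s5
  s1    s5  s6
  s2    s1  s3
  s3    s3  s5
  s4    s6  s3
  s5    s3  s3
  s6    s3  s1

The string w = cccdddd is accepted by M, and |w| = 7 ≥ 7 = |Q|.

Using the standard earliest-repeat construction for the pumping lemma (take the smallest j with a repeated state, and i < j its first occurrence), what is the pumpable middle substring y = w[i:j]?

Run of M on w = c c c d d d d:
  step 0: s0  (start)
  step 1: s6  (read c: s0→s6)
  step 2: s3  (read c: s6→s3)
  step 3: s3  (read c: s3→s3)   ← first repeat (s3 seen earlier)
  step 4: s5  (read d: s3→s5)
  step 5: s3  (read d: s5→s3)
  step 6: s5  (read d: s3→s5)
  step 7: s3  (read d: s5→s3)

So i = 2, j = 3, giving x = w[0:2] = cc, y = w[2:3] = c, z = w[3:7] = dddd.
Check: |xy| = 3 ≤ 7 and |y| = 1 ≥ 1. Reading y takes M from s3 back to s3, so every xyⁱz is accepted.

c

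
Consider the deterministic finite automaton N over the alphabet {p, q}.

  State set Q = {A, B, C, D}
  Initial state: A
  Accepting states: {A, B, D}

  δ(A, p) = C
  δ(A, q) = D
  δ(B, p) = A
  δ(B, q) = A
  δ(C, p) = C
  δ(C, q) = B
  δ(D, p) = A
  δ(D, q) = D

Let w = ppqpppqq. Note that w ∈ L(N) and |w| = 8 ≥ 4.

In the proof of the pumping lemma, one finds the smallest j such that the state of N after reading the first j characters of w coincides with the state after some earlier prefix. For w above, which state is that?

State sequence: A -p-> C -p-> C -q-> B -p-> A -p-> C -p-> C -q-> B -q-> A
First repeat at step 2: C was already visited.

The earliest repeat is at step j = 2: N is in C, which it already visited at step i = 1.
Since N has 4 states, any run of length ≥ 4 visits 4+1 states, so by pigeonhole some state repeats within the first 4 steps — that repeat gives the pumpable loop.

C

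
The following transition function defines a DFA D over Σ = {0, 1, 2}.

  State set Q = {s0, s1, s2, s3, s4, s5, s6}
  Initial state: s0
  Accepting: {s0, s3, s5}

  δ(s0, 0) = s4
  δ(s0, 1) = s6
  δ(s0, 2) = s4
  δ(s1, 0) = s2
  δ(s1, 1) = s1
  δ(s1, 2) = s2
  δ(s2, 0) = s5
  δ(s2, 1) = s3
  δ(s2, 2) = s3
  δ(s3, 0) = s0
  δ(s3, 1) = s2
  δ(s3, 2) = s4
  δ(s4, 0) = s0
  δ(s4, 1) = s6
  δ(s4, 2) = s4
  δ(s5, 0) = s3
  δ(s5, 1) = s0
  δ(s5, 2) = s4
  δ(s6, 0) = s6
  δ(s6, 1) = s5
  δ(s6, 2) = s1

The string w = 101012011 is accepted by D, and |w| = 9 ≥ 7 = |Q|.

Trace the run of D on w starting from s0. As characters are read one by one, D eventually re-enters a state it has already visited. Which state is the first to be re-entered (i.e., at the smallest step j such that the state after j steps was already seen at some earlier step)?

State sequence: s0 -1-> s6 -0-> s6 -1-> s5 -0-> s3 -1-> s2 -2-> s3 -0-> s0 -1-> s6 -1-> s5
First repeat at step 2: s6 was already visited.

The earliest repeat is at step j = 2: D is in s6, which it already visited at step i = 1.

s6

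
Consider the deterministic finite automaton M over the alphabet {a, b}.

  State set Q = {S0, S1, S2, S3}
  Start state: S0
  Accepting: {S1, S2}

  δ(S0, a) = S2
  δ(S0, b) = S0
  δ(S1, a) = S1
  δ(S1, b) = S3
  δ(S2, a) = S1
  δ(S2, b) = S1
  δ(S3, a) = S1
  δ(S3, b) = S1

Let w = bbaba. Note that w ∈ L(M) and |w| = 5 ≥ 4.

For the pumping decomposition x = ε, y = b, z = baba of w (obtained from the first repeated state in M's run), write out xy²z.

bbbaba

xy^2z = ε·b·b·baba = bbbaba.
Reading y = b takes M from S0 back to S0, so after x·y·y the machine is still in S0, and z then leads to the accepting state S1. Hence bbbaba ∈ L(M).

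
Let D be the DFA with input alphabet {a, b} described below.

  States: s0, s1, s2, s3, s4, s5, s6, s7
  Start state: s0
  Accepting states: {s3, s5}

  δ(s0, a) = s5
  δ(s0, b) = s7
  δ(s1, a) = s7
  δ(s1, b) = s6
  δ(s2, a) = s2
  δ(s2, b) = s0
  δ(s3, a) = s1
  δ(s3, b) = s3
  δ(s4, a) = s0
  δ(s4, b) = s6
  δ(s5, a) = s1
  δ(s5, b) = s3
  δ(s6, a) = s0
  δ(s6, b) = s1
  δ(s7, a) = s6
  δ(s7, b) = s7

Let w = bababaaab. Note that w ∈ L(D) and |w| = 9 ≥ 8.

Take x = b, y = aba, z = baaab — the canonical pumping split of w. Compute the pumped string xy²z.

xy^2z = b·aba·aba·baaab = babaababaaab.
Reading y = aba takes D from s7 back to s7, so after x·y·y the machine is still in s7, and z then leads to the accepting state s3. Hence babaababaaab ∈ L(D).

babaababaaab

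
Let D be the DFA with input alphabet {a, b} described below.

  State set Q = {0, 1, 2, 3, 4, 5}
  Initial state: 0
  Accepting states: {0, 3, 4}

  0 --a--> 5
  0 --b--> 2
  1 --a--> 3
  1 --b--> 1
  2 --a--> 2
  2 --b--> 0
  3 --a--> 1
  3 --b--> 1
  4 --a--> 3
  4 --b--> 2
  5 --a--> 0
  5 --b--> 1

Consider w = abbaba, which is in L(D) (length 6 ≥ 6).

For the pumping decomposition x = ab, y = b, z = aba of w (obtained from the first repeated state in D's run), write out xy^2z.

xy^2z = ab·b·b·aba = abbbaba.
Reading y = b takes D from 1 back to 1, so after x·y·y the machine is still in 1, and z then leads to the accepting state 3. Hence abbbaba ∈ L(D).

abbbaba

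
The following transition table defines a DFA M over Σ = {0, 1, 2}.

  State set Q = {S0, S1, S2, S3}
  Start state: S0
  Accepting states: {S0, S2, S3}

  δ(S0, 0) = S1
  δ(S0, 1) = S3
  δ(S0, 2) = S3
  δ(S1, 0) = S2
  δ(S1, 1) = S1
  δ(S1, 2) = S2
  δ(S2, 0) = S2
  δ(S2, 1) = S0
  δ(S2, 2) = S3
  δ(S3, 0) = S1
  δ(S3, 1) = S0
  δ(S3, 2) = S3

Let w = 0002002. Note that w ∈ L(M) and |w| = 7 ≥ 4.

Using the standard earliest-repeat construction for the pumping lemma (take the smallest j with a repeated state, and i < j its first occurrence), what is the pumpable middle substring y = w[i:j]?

0

State sequence: S0 -0-> S1 -0-> S2 -0-> S2 -2-> S3 -0-> S1 -0-> S2 -2-> S3
First repeat at step 3: S2 was already visited.

So i = 2, j = 3, giving x = w[0:2] = 00, y = w[2:3] = 0, z = w[3:7] = 2002.
Check: |xy| = 3 ≤ 4 and |y| = 1 ≥ 1. Reading y takes M from S2 back to S2, so every xyⁱz is accepted.
Since M has 4 states, any run of length ≥ 4 visits 4+1 states, so by pigeonhole some state repeats within the first 4 steps — that repeat gives the pumpable loop.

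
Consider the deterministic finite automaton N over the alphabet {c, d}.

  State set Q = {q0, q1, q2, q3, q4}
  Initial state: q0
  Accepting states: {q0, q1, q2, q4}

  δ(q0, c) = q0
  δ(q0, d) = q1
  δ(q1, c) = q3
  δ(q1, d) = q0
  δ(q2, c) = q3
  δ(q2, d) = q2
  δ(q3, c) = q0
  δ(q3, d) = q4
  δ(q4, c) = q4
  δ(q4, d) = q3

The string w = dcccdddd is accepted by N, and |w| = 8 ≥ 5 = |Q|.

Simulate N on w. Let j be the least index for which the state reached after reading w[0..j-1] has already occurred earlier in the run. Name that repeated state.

State sequence: q0 -d-> q1 -c-> q3 -c-> q0 -c-> q0 -d-> q1 -d-> q0 -d-> q1 -d-> q0
First repeat at step 3: q0 was already visited.

The earliest repeat is at step j = 3: N is in q0, which it already visited at step i = 0.
Since N has 5 states, any run of length ≥ 5 visits 5+1 states, so by pigeonhole some state repeats within the first 5 steps — that repeat gives the pumpable loop.

q0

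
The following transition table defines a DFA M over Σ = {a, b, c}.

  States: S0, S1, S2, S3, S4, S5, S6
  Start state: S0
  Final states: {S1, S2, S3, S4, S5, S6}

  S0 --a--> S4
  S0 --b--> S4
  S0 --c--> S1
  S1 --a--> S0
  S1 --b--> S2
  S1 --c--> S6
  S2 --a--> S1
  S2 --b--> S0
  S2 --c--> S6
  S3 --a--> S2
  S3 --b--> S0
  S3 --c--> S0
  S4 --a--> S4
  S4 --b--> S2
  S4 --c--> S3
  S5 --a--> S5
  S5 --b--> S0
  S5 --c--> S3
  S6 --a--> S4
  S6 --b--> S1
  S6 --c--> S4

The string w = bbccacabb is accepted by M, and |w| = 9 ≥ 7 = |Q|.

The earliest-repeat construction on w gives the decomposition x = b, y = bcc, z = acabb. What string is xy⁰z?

xy⁰z = xz = b·acabb = bacabb.
Reading y = bcc takes M from S4 back to S4, so after x the machine is still in S4, and z then leads to the accepting state S4. Hence bacabb ∈ L(M).

bacabb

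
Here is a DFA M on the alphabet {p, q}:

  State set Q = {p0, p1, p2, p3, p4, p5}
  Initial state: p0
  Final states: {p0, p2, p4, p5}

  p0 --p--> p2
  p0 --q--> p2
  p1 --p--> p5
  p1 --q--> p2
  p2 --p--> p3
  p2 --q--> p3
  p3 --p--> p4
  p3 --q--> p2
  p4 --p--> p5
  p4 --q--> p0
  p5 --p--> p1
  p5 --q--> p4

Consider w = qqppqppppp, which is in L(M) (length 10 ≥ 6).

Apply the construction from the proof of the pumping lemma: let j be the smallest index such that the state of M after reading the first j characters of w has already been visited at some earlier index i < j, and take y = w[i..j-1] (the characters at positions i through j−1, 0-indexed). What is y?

Run of M on w = q q p p q p p p p p:
  step 0: p0  (start)
  step 1: p2  (read q: p0→p2)
  step 2: p3  (read q: p2→p3)
  step 3: p4  (read p: p3→p4)
  step 4: p5  (read p: p4→p5)
  step 5: p4  (read q: p5→p4)   ← first repeat (p4 seen earlier)
  step 6: p5  (read p: p4→p5)
  step 7: p1  (read p: p5→p1)
  step 8: p5  (read p: p1→p5)
  step 9: p1  (read p: p5→p1)
  step 10: p5  (read p: p1→p5)

So i = 3, j = 5, giving x = w[0:3] = qqp, y = w[3:5] = pq, z = w[5:10] = ppppp.
Check: |xy| = 5 ≤ 6 and |y| = 2 ≥ 1. Reading y takes M from p4 back to p4, so every xyⁱz is accepted.
With |Q| = 6, pigeonhole forces a state repeat no later than step 6; the substring read between the first and second visits to that state can be pumped.

pq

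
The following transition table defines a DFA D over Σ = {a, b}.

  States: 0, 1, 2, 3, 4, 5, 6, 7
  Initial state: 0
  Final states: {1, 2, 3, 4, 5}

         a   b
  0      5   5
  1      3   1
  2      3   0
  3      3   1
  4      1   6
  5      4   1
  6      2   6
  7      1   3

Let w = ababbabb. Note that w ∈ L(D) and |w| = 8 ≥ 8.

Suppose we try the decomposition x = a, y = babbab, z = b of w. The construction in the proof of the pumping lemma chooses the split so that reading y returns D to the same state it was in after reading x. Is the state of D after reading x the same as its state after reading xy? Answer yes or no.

State sequence: 0 -a-> 5 -b-> 1 -a-> 3 -b-> 1 -b-> 1 -a-> 3 -b-> 1

After x (step 1): 5. After xy (step 7): 1.
They differ (5 ≠ 1), so y is not a cycle from the state after x; this split is not the one the pumping-lemma construction produces, and pumping y need not keep the string in L(D).

no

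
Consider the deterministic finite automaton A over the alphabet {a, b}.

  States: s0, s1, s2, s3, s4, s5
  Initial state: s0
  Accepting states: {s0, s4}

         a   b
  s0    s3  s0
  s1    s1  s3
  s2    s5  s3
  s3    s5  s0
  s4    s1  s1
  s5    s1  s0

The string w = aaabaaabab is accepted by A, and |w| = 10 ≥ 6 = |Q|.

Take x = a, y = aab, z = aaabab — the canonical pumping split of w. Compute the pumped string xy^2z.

aaabaabaaabab

xy^2z = a·aab·aab·aaabab = aaabaabaaabab.
Reading y = aab takes A from s3 back to s3, so after x·y·y the machine is still in s3, and z then leads to the accepting state s0. Hence aaabaabaaabab ∈ L(A).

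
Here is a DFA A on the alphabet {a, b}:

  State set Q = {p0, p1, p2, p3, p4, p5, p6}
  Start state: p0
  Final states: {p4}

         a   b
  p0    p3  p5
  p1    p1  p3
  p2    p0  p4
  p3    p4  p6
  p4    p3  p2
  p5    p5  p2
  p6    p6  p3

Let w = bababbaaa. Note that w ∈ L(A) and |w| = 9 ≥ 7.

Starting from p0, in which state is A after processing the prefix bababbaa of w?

Run of A on the first 8 characters of w = b a b a b b a a:
  step 0: p0  (start)
  step 1: p5  (read b: p0→p5)
  step 2: p5  (read a: p5→p5)
  step 3: p2  (read b: p5→p2)
  step 4: p0  (read a: p2→p0)
  step 5: p5  (read b: p0→p5)
  step 6: p2  (read b: p5→p2)
  step 7: p0  (read a: p2→p0)
  step 8: p3  (read a: p0→p3)

After reading 8 characters, A is in state p3.
(This kind of state-tracing is the core of the pumping-lemma construction: with 7 states, pigeonhole forces a repeat within the first 7 steps.)

p3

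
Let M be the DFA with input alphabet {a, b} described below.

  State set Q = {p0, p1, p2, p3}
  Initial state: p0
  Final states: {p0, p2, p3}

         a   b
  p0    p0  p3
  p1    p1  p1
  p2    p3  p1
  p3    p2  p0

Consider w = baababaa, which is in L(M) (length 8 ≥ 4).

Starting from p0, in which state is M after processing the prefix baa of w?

Run of M on the first 3 characters of w = b a a:
  step 0: p0  (start)
  step 1: p3  (read b: p0→p3)
  step 2: p2  (read a: p3→p2)
  step 3: p3  (read a: p2→p3)

After reading 3 characters, M is in state p3.

p3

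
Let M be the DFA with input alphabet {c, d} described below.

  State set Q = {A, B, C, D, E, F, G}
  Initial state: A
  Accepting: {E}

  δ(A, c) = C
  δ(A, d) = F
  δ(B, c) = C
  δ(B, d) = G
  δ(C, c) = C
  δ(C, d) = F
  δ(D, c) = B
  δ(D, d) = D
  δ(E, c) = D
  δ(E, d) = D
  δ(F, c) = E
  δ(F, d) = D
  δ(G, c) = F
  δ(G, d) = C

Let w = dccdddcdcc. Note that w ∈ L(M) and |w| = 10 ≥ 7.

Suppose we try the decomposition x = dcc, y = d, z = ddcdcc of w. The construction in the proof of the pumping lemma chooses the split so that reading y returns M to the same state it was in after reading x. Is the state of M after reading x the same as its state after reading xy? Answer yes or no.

Run of M on the first 4 characters of w = d c c d:
  step 0: A  (start)
  step 1: F  (read d: A→F)
  step 2: E  (read c: F→E)
  step 3: D  (read c: E→D)
  step 4: D  (read d: D→D)

After x (step 3): D. After xy (step 4): D.
They match, so y = d drives M around a cycle from D back to itself; pumping y any number of times keeps M in D before reading z, and xyⁱz ∈ L(M) for every i ≥ 0.

yes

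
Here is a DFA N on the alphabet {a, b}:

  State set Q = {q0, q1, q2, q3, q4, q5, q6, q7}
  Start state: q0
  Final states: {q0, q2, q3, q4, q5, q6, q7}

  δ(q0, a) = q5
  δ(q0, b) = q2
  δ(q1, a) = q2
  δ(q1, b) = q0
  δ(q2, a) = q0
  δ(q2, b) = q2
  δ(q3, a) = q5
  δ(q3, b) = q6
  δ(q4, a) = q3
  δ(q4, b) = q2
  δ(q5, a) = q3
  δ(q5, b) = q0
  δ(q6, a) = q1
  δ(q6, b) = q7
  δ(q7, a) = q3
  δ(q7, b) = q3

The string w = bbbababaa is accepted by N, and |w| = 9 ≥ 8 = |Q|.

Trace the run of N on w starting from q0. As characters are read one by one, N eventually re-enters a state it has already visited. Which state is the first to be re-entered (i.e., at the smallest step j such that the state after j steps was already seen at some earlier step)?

q2

Run of N on w = b b b a b a b a a:
  step 0: q0  (start)
  step 1: q2  (read b: q0→q2)
  step 2: q2  (read b: q2→q2)   ← first repeat (q2 seen earlier)
  step 3: q2  (read b: q2→q2)
  step 4: q0  (read a: q2→q0)
  step 5: q2  (read b: q0→q2)
  step 6: q0  (read a: q2→q0)
  step 7: q2  (read b: q0→q2)
  step 8: q0  (read a: q2→q0)
  step 9: q5  (read a: q0→q5)

The earliest repeat is at step j = 2: N is in q2, which it already visited at step i = 1.
The DFA has 8 states, so the proof of the pumping lemma guarantees a repeated state among the first 8+1 visited; the segment between the two visits is the pumpable y.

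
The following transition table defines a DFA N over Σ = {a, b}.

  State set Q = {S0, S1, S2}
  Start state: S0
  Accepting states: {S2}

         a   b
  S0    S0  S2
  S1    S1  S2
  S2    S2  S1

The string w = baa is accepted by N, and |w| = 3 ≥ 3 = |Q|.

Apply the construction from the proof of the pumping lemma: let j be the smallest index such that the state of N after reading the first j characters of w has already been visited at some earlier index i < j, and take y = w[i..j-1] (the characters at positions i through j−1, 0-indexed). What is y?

Run of N on w = b a a:
  step 0: S0  (start)
  step 1: S2  (read b: S0→S2)
  step 2: S2  (read a: S2→S2)   ← first repeat (S2 seen earlier)
  step 3: S2  (read a: S2→S2)

So i = 1, j = 2, giving x = w[0:1] = b, y = w[1:2] = a, z = w[2:3] = a.
Check: |xy| = 2 ≤ 3 and |y| = 1 ≥ 1. Reading y takes N from S2 back to S2, so every xyⁱz is accepted.

a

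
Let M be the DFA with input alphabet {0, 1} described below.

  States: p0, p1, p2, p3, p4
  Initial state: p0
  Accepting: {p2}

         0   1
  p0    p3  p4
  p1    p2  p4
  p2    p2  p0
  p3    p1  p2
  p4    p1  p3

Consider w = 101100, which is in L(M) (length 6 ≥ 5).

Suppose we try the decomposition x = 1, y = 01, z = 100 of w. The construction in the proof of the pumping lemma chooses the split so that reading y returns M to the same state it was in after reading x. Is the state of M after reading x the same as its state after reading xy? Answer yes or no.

State sequence: p0 -1-> p4 -0-> p1 -1-> p4

After x (step 1): p4. After xy (step 3): p4.
They match, so y = 01 drives M around a cycle from p4 back to itself; pumping y any number of times keeps M in p4 before reading z, and xyⁱz ∈ L(M) for every i ≥ 0.

yes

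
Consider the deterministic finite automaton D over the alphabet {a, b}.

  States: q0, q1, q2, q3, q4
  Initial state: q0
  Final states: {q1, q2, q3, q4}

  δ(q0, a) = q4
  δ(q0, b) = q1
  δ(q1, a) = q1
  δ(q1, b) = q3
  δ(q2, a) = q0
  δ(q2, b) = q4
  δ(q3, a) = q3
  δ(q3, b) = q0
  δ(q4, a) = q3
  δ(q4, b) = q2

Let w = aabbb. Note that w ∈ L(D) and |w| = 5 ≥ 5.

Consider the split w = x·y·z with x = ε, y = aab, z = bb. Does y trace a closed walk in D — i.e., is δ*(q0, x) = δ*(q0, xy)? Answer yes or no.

yes

State sequence: q0 -a-> q4 -a-> q3 -b-> q0

After x (step 0): q0. After xy (step 3): q0.
They match, so y = aab drives D around a cycle from q0 back to itself; pumping y any number of times keeps D in q0 before reading z, and xyⁱz ∈ L(D) for every i ≥ 0.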